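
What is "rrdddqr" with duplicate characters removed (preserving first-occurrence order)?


Input: 'rrdddqr'
Operation: keep first occurrence of each character
Scan: s[0]='r' new -> keep; s[1]='r' seen -> skip; s[2]='d' new -> keep; s[3]='d' seen -> skip; s[4]='d' seen -> skip; s[5]='q' new -> keep; s[6]='r' seen -> skip
Result: rdq


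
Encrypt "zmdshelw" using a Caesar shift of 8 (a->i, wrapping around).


Input: 'zmdshelw', shift = 8
Operation: for each letter, (position + 8) mod 26
Mapping: 'z'(25+8=33, 33 mod 26=7)->'h', 'm'(12+8=20)->'u', 'd'(3+8=11)->'l', 's'(18+8=26, 26 mod 26=0)->'a', 'h'(7+8=15)->'p', 'e'(4+8=12)->'m', 'l'(11+8=19)->'t', 'w'(22+8=30, 30 mod 26=4)->'e'
Result: hulapmte


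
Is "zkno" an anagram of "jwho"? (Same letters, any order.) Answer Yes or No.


String 1: 'jwho' -> sorted: 'hjow'
String 2: 'zkno' -> sorted: 'knoz'
Compare sorted forms: 'hjow' != 'knoz'
Anagram: No


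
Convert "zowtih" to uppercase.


Input string: 'zowtih'
Operation: convert each letter to uppercase
Mapping: 'z'->'Z', 'o'->'O', 'w'->'W', 't'->'T', 'i'->'I', 'h'->'H'
Result: ZOWTIH


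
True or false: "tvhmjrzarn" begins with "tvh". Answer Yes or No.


Input string: 'tvhmjrzarn'
Prefix to check: 'tvh'
First 3 characters of input: 'tvh'
Match: True
Result: Yes


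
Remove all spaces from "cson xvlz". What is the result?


Input string: 'cson xvlz'
Operation: remove all spaces
Words: 'cson', 'xvlz'
Join without spaces: csonxvlz


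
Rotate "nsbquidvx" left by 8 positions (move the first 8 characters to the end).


Input: 'nsbquidvx', shift = 8
Operation: split at index 8 and swap parts
Front part s[0:8] = 'nsbquidv'
Back part s[8:] = 'x'
Rotated = back + front = 'x' + 'nsbquidv'
Result: xnsbquidv


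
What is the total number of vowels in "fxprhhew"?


Input string: 'fxprhhew'
Operation: count vowels (a, e, i, o, u)
Scan: s[0]='f', s[1]='x', s[2]='p', s[3]='r', s[4]='h', s[5]='h', s[6]='e' (vowel), s[7]='w'
Vowels found: 1
Result: 1


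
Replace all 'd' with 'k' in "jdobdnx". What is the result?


Input string: 'jdobdnx'
Operation: replace 'd' with 'k'
Positions of 'd': 1, 4
After replacement: jkobknx


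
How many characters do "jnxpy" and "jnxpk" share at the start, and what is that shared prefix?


String 1: 'jnxpy'
String 2: 'jnxpk'
Compare position by position:
pos 0: 'j' vs 'j' match
pos 1: 'n' vs 'n' match
pos 2: 'x' vs 'x' match
pos 3: 'p' vs 'p' match
pos 4: 'y' vs 'k' differ -> stop
Longest common prefix: "jnxp" (length 4)


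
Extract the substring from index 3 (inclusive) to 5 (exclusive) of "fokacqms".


Input string: 'fokacqms'
Operation: slice [3:5]
Extract characters: s[3]='a', s[4]='c'
Result: ac


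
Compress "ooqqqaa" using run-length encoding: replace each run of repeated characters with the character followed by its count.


Input: 'ooqqqaa'
Operation: identify consecutive runs
Runs: 'oo' -> o2, 'qqq' -> q3, 'aa' -> a2
Encoded: o2q3a2


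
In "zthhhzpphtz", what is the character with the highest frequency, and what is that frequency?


Input: 'zthhhzpphtz'
Operation: tally each character
Counts: 'h':4, 'p':2, 't':2, 'z':3
Maximum: 'h' appears 4 times


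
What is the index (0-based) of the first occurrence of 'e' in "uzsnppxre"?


Input string: 'uzsnppxre'
Target: 'e'
Scanning left to right: s[0]='u', s[1]='z', s[2]='s', s[3]='n', s[4]='p', s[5]='p', s[6]='x', s[7]='r', s[8]='e'
First match at index: 8


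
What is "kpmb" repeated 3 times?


Input string: 'kpmb'
Operation: repeat 3 times
Concatenation: 'kpmb' + 'kpmb' + 'kpmb'
Result: kpmbkpmbkpmb


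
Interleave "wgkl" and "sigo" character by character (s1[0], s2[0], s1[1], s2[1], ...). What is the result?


String 1: 'wgkl'
String 2: 'sigo'
Operation: alternate characters
Pairs: 'w'+'s', 'g'+'i', 'k'+'g', 'l'+'o'
Result: wsgikglo


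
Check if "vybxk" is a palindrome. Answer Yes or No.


Input string: 'vybxk'
Reversed: 'kxbyv'
Compare pairs: s[0]='v' vs s[4]='k' (mismatch), s[1]='y' vs s[3]='x' (mismatch)
Palindrome: No


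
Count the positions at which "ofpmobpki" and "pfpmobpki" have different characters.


String 1: 'ofpmobpki'
String 2: 'pfpmobpki'
Compare each position: pos 0: 'o'!='p', pos 1: 'f'=='f', pos 2: 'p'=='p', pos 3: 'm'=='m', pos 4: 'o'=='o', pos 5: 'b'=='b', pos 6: 'p'=='p', pos 7: 'k'=='k', pos 8: 'i'=='i'
Differing positions: 1
Hamming distance: 1


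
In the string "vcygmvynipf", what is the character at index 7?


Input string: 'vcygmvynipf'
Operation: get character at index 7
Index mapping: s[0]='v', s[1]='c', s[2]='y', s[3]='g', s[4]='m', s[5]='v', s[6]='y', s[7]='n'
Result: 'n'


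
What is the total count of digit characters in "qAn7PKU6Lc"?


Input string: 'qAn7PKU6Lc'
Operation: count digit characters (0-9)
Scan: 'q', 'A', 'n', '7'(digit), 'P', 'K', 'U', '6'(digit), 'L', 'c'
Digits found: 2
Result: 2


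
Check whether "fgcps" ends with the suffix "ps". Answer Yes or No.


Input string: 'fgcps'
Suffix to check: 'ps'
Last 2 characters of input: 'ps'
Match: True
Result: Yes


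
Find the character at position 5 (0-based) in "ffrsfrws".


Input string: 'ffrsfrws'
Operation: get character at index 5
Index mapping: s[0]='f', s[1]='f', s[2]='r', s[3]='s', s[4]='f', s[5]='r'
Result: 'r'


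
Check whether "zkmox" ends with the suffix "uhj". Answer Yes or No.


Input string: 'zkmox'
Suffix to check: 'uhj'
Last 3 characters of input: 'mox'
Match: False
Result: No


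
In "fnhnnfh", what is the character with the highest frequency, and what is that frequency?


Input: 'fnhnnfh'
Operation: tally each character
Counts: 'f':2, 'h':2, 'n':3
Maximum: 'n' appears 3 times


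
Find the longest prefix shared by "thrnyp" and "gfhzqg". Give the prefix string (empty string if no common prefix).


String 1: 'thrnyp'
String 2: 'gfhzqg'
Compare position by position:
pos 0: 't' vs 'g' differ -> stop
Longest common prefix: "" (length 0)


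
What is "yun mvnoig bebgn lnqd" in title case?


Input string: 'yun mvnoig bebgn lnqd'
Operation: capitalize first letter of each word
Word transformations: 'yun'->'Yun', 'mvnoig'->'Mvnoig', 'bebgn'->'Bebgn', 'lnqd'->'Lnqd'
Result: Yun Mvnoig Bebgn Lnqd


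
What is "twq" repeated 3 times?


Input string: 'twq'
Operation: repeat 3 times
Concatenation: 'twq' + 'twq' + 'twq'
Result: twqtwqtwq


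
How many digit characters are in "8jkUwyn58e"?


Input string: '8jkUwyn58e'
Operation: count digit characters (0-9)
Scan: '8'(digit), 'j', 'k', 'U', 'w', 'y', 'n', '5'(digit), '8'(digit), 'e'
Digits found: 3
Result: 3


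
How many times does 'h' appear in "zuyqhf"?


Input string: 'zuyqhf'
Target character: 'h'
Scan each position: s[4]='h'
Matches found at indices: 4
Total: 1


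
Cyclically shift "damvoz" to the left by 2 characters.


Input: 'damvoz', shift = 2
Operation: split at index 2 and swap parts
Front part s[0:2] = 'da'
Back part s[2:] = 'mvoz'
Rotated = back + front = 'mvoz' + 'da'
Result: mvozda


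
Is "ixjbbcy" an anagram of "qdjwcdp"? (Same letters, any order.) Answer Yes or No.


String 1: 'qdjwcdp' -> sorted: 'cddjpqw'
String 2: 'ixjbbcy' -> sorted: 'bbcijxy'
Compare sorted forms: 'cddjpqw' != 'bbcijxy'
Anagram: No


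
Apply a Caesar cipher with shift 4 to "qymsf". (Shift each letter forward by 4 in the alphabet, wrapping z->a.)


Input: 'qymsf', shift = 4
Operation: for each letter, (position + 4) mod 26
Mapping: 'q'(16+4=20)->'u', 'y'(24+4=28, 28 mod 26=2)->'c', 'm'(12+4=16)->'q', 's'(18+4=22)->'w', 'f'(5+4=9)->'j'
Result: ucqwj


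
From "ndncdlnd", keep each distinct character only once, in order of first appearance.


Input: 'ndncdlnd'
Operation: keep first occurrence of each character
Scan: s[0]='n' new -> keep; s[1]='d' new -> keep; s[2]='n' seen -> skip; s[3]='c' new -> keep; s[4]='d' seen -> skip; s[5]='l' new -> keep; s[6]='n' seen -> skip; s[7]='d' seen -> skip
Result: ndcl


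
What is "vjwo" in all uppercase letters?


Input string: 'vjwo'
Operation: convert each letter to uppercase
Mapping: 'v'->'V', 'j'->'J', 'w'->'W', 'o'->'O'
Result: VJWO


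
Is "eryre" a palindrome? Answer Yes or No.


Input string: 'eryre'
Reversed: 'eryre'
Compare pairs: s[0]='e' vs s[4]='e' (match), s[1]='r' vs s[3]='r' (match)
Palindrome: Yes


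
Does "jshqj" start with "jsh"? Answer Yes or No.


Input string: 'jshqj'
Prefix to check: 'jsh'
First 3 characters of input: 'jsh'
Match: True
Result: Yes


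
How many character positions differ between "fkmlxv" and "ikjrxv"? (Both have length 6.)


String 1: 'fkmlxv'
String 2: 'ikjrxv'
Compare each position: pos 0: 'f'!='i', pos 1: 'k'=='k', pos 2: 'm'!='j', pos 3: 'l'!='r', pos 4: 'x'=='x', pos 5: 'v'=='v'
Differing positions: 3
Hamming distance: 3


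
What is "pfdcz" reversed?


Input string: 'pfdcz'
Operation: reverse character order
Original order: 'p' -> 'f' -> 'd' -> 'c' -> 'z'
Reversed order: 'z' -> 'c' -> 'd' -> 'f' -> 'p'
Result: zcdfp


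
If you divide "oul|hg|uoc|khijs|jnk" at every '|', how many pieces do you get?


Input string: 'oul|hg|uoc|khijs|jnk'
Delimiter: '|'
Split result: 'oul', 'hg', 'uoc', 'khijs', 'jnk'
Number of parts: 5


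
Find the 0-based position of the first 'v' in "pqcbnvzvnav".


Input string: 'pqcbnvzvnav'
Target: 'v'
Scanning left to right: s[0]='p', s[1]='q', s[2]='c', s[3]='b', s[4]='n', s[5]='v'
First match at index: 5


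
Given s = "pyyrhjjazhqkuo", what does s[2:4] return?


Input string: 'pyyrhjjazhqkuo'
Operation: slice [2:4]
Extract characters: s[2]='y', s[3]='r'
Result: yr


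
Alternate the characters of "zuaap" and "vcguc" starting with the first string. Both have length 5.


String 1: 'zuaap'
String 2: 'vcguc'
Operation: alternate characters
Pairs: 'z'+'v', 'u'+'c', 'a'+'g', 'a'+'u', 'p'+'c'
Result: zvucagaupc


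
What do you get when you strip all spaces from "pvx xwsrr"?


Input string: 'pvx xwsrr'
Operation: remove all spaces
Words: 'pvx', 'xwsrr'
Join without spaces: pvxxwsrr


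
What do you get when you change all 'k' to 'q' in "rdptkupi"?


Input string: 'rdptkupi'
Operation: replace 'k' with 'q'
Positions of 'k': 4
After replacement: rdptqupi


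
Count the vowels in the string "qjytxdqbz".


Input string: 'qjytxdqbz'
Operation: count vowels (a, e, i, o, u)
Scan: s[0]='q', s[1]='j', s[2]='y', s[3]='t', s[4]='x', s[5]='d', s[6]='q', s[7]='b', s[8]='z'
Vowels found: 0
Result: 0


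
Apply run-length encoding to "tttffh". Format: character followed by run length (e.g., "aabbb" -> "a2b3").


Input: 'tttffh'
Operation: identify consecutive runs
Runs: 'ttt' -> t3, 'ff' -> f2, 'h' -> h1
Encoded: t3f2h1


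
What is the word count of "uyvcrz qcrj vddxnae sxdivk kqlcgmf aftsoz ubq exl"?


Input string: 'uyvcrz qcrj vddxnae sxdivk kqlcgmf aftsoz ubq exl'
Operation: split by spaces
Words found: 'uyvcrz', 'qcrj', 'vddxnae', 'sxdivk', 'kqlcgmf', 'aftsoz', 'ubq', 'exl'
Word count: 8


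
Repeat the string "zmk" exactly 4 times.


Input string: 'zmk'
Operation: repeat 4 times
Concatenation: 'zmk' + 'zmk' + 'zmk' + 'zmk'
Result: zmkzmkzmkzmk


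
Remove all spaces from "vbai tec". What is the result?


Input string: 'vbai tec'
Operation: remove all spaces
Words: 'vbai', 'tec'
Join without spaces: vbaitec


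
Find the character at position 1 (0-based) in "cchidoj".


Input string: 'cchidoj'
Operation: get character at index 1
Index mapping: s[0]='c', s[1]='c'
Result: 'c'


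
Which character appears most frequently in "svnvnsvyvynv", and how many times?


Input: 'svnvnsvyvynv'
Operation: tally each character
Counts: 'n':3, 's':2, 'v':5, 'y':2
Maximum: 'v' appears 5 times


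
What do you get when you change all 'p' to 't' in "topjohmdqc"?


Input string: 'topjohmdqc'
Operation: replace 'p' with 't'
Positions of 'p': 2
After replacement: totjohmdqc


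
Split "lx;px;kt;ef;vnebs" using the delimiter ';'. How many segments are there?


Input string: 'lx;px;kt;ef;vnebs'
Delimiter: ';'
Split result: 'lx', 'px', 'kt', 'ef', 'vnebs'
Number of parts: 5


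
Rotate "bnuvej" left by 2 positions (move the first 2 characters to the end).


Input: 'bnuvej', shift = 2
Operation: split at index 2 and swap parts
Front part s[0:2] = 'bn'
Back part s[2:] = 'uvej'
Rotated = back + front = 'uvej' + 'bn'
Result: uvejbn


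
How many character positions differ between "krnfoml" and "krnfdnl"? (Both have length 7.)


String 1: 'krnfoml'
String 2: 'krnfdnl'
Compare each position: pos 0: 'k'=='k', pos 1: 'r'=='r', pos 2: 'n'=='n', pos 3: 'f'=='f', pos 4: 'o'!='d', pos 5: 'm'!='n', pos 6: 'l'=='l'
Differing positions: 2
Hamming distance: 2


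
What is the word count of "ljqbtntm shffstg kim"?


Input string: 'ljqbtntm shffstg kim'
Operation: split by spaces
Words found: 'ljqbtntm', 'shffstg', 'kim'
Word count: 3


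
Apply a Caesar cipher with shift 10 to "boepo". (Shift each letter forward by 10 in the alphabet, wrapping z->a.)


Input: 'boepo', shift = 10
Operation: for each letter, (position + 10) mod 26
Mapping: 'b'(1+10=11)->'l', 'o'(14+10=24)->'y', 'e'(4+10=14)->'o', 'p'(15+10=25)->'z', 'o'(14+10=24)->'y'
Result: lyozy


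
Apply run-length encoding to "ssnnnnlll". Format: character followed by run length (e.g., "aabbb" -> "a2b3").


Input: 'ssnnnnlll'
Operation: identify consecutive runs
Runs: 'ss' -> s2, 'nnnn' -> n4, 'lll' -> l3
Encoded: s2n4l3


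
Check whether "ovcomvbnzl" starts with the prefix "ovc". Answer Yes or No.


Input string: 'ovcomvbnzl'
Prefix to check: 'ovc'
First 3 characters of input: 'ovc'
Match: True
Result: Yes


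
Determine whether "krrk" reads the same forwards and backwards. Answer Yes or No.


Input string: 'krrk'
Reversed: 'krrk'
Compare pairs: s[0]='k' vs s[3]='k' (match), s[1]='r' vs s[2]='r' (match)
Palindrome: Yes


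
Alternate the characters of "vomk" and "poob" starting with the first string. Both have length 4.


String 1: 'vomk'
String 2: 'poob'
Operation: alternate characters
Pairs: 'v'+'p', 'o'+'o', 'm'+'o', 'k'+'b'
Result: vpoomokb


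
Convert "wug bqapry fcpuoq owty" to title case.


Input string: 'wug bqapry fcpuoq owty'
Operation: capitalize first letter of each word
Word transformations: 'wug'->'Wug', 'bqapry'->'Bqapry', 'fcpuoq'->'Fcpuoq', 'owty'->'Owty'
Result: Wug Bqapry Fcpuoq Owty


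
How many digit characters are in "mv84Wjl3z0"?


Input string: 'mv84Wjl3z0'
Operation: count digit characters (0-9)
Scan: 'm', 'v', '8'(digit), '4'(digit), 'W', 'j', 'l', '3'(digit), 'z', '0'(digit)
Digits found: 4
Result: 4


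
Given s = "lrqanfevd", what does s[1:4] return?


Input string: 'lrqanfevd'
Operation: slice [1:4]
Extract characters: s[1]='r', s[2]='q', s[3]='a'
Result: rqa


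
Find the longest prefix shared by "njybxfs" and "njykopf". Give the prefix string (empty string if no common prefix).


String 1: 'njybxfs'
String 2: 'njykopf'
Compare position by position:
pos 0: 'n' vs 'n' match
pos 1: 'j' vs 'j' match
pos 2: 'y' vs 'y' match
pos 3: 'b' vs 'k' differ -> stop
Longest common prefix: "njy" (length 3)


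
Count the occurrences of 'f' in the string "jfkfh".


Input string: 'jfkfh'
Target character: 'f'
Scan each position: s[1]='f', s[3]='f'
Matches found at indices: 1, 3
Total: 2


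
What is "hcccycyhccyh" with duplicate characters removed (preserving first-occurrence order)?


Input: 'hcccycyhccyh'
Operation: keep first occurrence of each character
Scan: s[0]='h' new -> keep; s[1]='c' new -> keep; s[2]='c' seen -> skip; s[3]='c' seen -> skip; s[4]='y' new -> keep; s[5]='c' seen -> skip; s[6]='y' seen -> skip; s[7]='h' seen -> skip; s[8]='c' seen -> skip; s[9]='c' seen -> skip; s[10]='y' seen -> skip; s[11]='h' seen -> skip
Result: hcy


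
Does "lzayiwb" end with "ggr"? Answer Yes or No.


Input string: 'lzayiwb'
Suffix to check: 'ggr'
Last 3 characters of input: 'iwb'
Match: False
Result: No


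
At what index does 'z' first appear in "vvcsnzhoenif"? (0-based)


Input string: 'vvcsnzhoenif'
Target: 'z'
Scanning left to right: s[0]='v', s[1]='v', s[2]='c', s[3]='s', s[4]='n', s[5]='z'
First match at index: 5


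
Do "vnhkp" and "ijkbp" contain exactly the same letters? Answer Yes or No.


String 1: 'vnhkp' -> sorted: 'hknpv'
String 2: 'ijkbp' -> sorted: 'bijkp'
Compare sorted forms: 'hknpv' != 'bijkp'
Anagram: No


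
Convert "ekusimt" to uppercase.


Input string: 'ekusimt'
Operation: convert each letter to uppercase
Mapping: 'e'->'E', 'k'->'K', 'u'->'U', 's'->'S', 'i'->'I', 'm'->'M', 't'->'T'
Result: EKUSIMT


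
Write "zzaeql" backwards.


Input string: 'zzaeql'
Operation: reverse character order
Original order: 'z' -> 'z' -> 'a' -> 'e' -> 'q' -> 'l'
Reversed order: 'l' -> 'q' -> 'e' -> 'a' -> 'z' -> 'z'
Result: lqeazz


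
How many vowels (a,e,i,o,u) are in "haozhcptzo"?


Input string: 'haozhcptzo'
Operation: count vowels (a, e, i, o, u)
Scan: s[0]='h', s[1]='a' (vowel), s[2]='o' (vowel), s[3]='z', s[4]='h', s[5]='c', s[6]='p', s[7]='t', s[8]='z', s[9]='o' (vowel)
Vowels found: 3
Result: 3


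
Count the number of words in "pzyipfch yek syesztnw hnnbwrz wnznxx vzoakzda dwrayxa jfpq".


Input string: 'pzyipfch yek syesztnw hnnbwrz wnznxx vzoakzda dwrayxa jfpq'
Operation: split by spaces
Words found: 'pzyipfch', 'yek', 'syesztnw', 'hnnbwrz', 'wnznxx', 'vzoakzda', 'dwrayxa', 'jfpq'
Word count: 8


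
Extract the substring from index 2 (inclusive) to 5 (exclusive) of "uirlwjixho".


Input string: 'uirlwjixho'
Operation: slice [2:5]
Extract characters: s[2]='r', s[3]='l', s[4]='w'
Result: rlw


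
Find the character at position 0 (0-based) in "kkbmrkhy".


Input string: 'kkbmrkhy'
Operation: get character at index 0
Index mapping: s[0]='k'
Result: 'k'


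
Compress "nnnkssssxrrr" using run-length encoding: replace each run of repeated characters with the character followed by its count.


Input: 'nnnkssssxrrr'
Operation: identify consecutive runs
Runs: 'nnn' -> n3, 'k' -> k1, 'ssss' -> s4, 'x' -> x1, 'rrr' -> r3
Encoded: n3k1s4x1r3


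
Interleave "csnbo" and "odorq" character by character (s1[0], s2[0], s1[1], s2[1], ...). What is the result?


String 1: 'csnbo'
String 2: 'odorq'
Operation: alternate characters
Pairs: 'c'+'o', 's'+'d', 'n'+'o', 'b'+'r', 'o'+'q'
Result: cosdnobroq


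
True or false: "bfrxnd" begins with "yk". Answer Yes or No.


Input string: 'bfrxnd'
Prefix to check: 'yk'
First 2 characters of input: 'bf'
Match: False
Result: No


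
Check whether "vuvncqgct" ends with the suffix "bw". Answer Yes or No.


Input string: 'vuvncqgct'
Suffix to check: 'bw'
Last 2 characters of input: 'ct'
Match: False
Result: No


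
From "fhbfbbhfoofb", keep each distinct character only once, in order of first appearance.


Input: 'fhbfbbhfoofb'
Operation: keep first occurrence of each character
Scan: s[0]='f' new -> keep; s[1]='h' new -> keep; s[2]='b' new -> keep; s[3]='f' seen -> skip; s[4]='b' seen -> skip; s[5]='b' seen -> skip; s[6]='h' seen -> skip; s[7]='f' seen -> skip; s[8]='o' new -> keep; s[9]='o' seen -> skip; s[10]='f' seen -> skip; s[11]='b' seen -> skip
Result: fhbo


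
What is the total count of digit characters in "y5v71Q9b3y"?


Input string: 'y5v71Q9b3y'
Operation: count digit characters (0-9)
Scan: 'y', '5'(digit), 'v', '7'(digit), '1'(digit), 'Q', '9'(digit), 'b', '3'(digit), 'y'
Digits found: 5
Result: 5


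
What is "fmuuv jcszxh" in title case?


Input string: 'fmuuv jcszxh'
Operation: capitalize first letter of each word
Word transformations: 'fmuuv'->'Fmuuv', 'jcszxh'->'Jcszxh'
Result: Fmuuv Jcszxh


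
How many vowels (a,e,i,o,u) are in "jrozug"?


Input string: 'jrozug'
Operation: count vowels (a, e, i, o, u)
Scan: s[0]='j', s[1]='r', s[2]='o' (vowel), s[3]='z', s[4]='u' (vowel), s[5]='g'
Vowels found: 2
Result: 2


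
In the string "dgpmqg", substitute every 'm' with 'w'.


Input string: 'dgpmqg'
Operation: replace 'm' with 'w'
Positions of 'm': 3
After replacement: dgpwqg


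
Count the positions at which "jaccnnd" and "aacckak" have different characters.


String 1: 'jaccnnd'
String 2: 'aacckak'
Compare each position: pos 0: 'j'!='a', pos 1: 'a'=='a', pos 2: 'c'=='c', pos 3: 'c'=='c', pos 4: 'n'!='k', pos 5: 'n'!='a', pos 6: 'd'!='k'
Differing positions: 4
Hamming distance: 4


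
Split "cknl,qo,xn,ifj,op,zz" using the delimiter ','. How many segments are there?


Input string: 'cknl,qo,xn,ifj,op,zz'
Delimiter: ','
Split result: 'cknl', 'qo', 'xn', 'ifj', 'op', 'zz'
Number of parts: 6


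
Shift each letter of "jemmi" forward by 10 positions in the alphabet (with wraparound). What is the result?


Input: 'jemmi', shift = 10
Operation: for each letter, (position + 10) mod 26
Mapping: 'j'(9+10=19)->'t', 'e'(4+10=14)->'o', 'm'(12+10=22)->'w', 'm'(12+10=22)->'w', 'i'(8+10=18)->'s'
Result: towws


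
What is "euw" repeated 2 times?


Input string: 'euw'
Operation: repeat 2 times
Concatenation: 'euw' + 'euw'
Result: euweuw


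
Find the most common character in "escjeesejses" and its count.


Input: 'escjeesejses'
Operation: tally each character
Counts: 'c':1, 'e':5, 'j':2, 's':4
Maximum: 'e' appears 5 times


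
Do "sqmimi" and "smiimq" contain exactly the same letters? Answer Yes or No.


String 1: 'sqmimi' -> sorted: 'iimmqs'
String 2: 'smiimq' -> sorted: 'iimmqs'
Compare sorted forms: 'iimmqs' == 'iimmqs'
Anagram: Yes


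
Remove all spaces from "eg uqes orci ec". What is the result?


Input string: 'eg uqes orci ec'
Operation: remove all spaces
Words: 'eg', 'uqes', 'orci', 'ec'
Join without spaces: eguqesorciec


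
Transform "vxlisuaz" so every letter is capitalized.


Input string: 'vxlisuaz'
Operation: convert each letter to uppercase
Mapping: 'v'->'V', 'x'->'X', 'l'->'L', 'i'->'I', 's'->'S', 'u'->'U', 'a'->'A', 'z'->'Z'
Result: VXLISUAZ


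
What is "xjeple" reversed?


Input string: 'xjeple'
Operation: reverse character order
Original order: 'x' -> 'j' -> 'e' -> 'p' -> 'l' -> 'e'
Reversed order: 'e' -> 'l' -> 'p' -> 'e' -> 'j' -> 'x'
Result: elpejx


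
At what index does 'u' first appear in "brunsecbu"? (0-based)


Input string: 'brunsecbu'
Target: 'u'
Scanning left to right: s[0]='b', s[1]='r', s[2]='u'
First match at index: 2


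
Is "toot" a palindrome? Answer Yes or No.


Input string: 'toot'
Reversed: 'toot'
Compare pairs: s[0]='t' vs s[3]='t' (match), s[1]='o' vs s[2]='o' (match)
Palindrome: Yes


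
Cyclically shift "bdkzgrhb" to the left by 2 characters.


Input: 'bdkzgrhb', shift = 2
Operation: split at index 2 and swap parts
Front part s[0:2] = 'bd'
Back part s[2:] = 'kzgrhb'
Rotated = back + front = 'kzgrhb' + 'bd'
Result: kzgrhbbd


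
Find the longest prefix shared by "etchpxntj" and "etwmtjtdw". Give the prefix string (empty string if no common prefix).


String 1: 'etchpxntj'
String 2: 'etwmtjtdw'
Compare position by position:
pos 0: 'e' vs 'e' match
pos 1: 't' vs 't' match
pos 2: 'c' vs 'w' differ -> stop
Longest common prefix: "et" (length 2)


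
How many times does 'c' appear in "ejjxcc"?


Input string: 'ejjxcc'
Target character: 'c'
Scan each position: s[4]='c', s[5]='c'
Matches found at indices: 4, 5
Total: 2


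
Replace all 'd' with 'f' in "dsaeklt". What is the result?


Input string: 'dsaeklt'
Operation: replace 'd' with 'f'
Positions of 'd': 0
After replacement: fsaeklt


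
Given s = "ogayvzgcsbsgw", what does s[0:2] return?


Input string: 'ogayvzgcsbsgw'
Operation: slice [0:2]
Extract characters: s[0]='o', s[1]='g'
Result: og


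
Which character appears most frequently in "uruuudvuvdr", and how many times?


Input: 'uruuudvuvdr'
Operation: tally each character
Counts: 'd':2, 'r':2, 'u':5, 'v':2
Maximum: 'u' appears 5 times


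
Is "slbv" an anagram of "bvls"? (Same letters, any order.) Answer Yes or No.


String 1: 'bvls' -> sorted: 'blsv'
String 2: 'slbv' -> sorted: 'blsv'
Compare sorted forms: 'blsv' == 'blsv'
Anagram: Yes


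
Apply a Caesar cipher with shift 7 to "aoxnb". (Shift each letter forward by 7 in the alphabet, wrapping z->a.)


Input: 'aoxnb', shift = 7
Operation: for each letter, (position + 7) mod 26
Mapping: 'a'(0+7=7)->'h', 'o'(14+7=21)->'v', 'x'(23+7=30, 30 mod 26=4)->'e', 'n'(13+7=20)->'u', 'b'(1+7=8)->'i'
Result: hveui


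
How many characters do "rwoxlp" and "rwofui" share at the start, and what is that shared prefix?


String 1: 'rwoxlp'
String 2: 'rwofui'
Compare position by position:
pos 0: 'r' vs 'r' match
pos 1: 'w' vs 'w' match
pos 2: 'o' vs 'o' match
pos 3: 'x' vs 'f' differ -> stop
Longest common prefix: "rwo" (length 3)


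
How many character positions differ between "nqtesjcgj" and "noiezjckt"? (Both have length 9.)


String 1: 'nqtesjcgj'
String 2: 'noiezjckt'
Compare each position: pos 0: 'n'=='n', pos 1: 'q'!='o', pos 2: 't'!='i', pos 3: 'e'=='e', pos 4: 's'!='z', pos 5: 'j'=='j', pos 6: 'c'=='c', pos 7: 'g'!='k', pos 8: 'j'!='t'
Differing positions: 5
Hamming distance: 5


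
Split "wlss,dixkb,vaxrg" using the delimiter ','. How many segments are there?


Input string: 'wlss,dixkb,vaxrg'
Delimiter: ','
Split result: 'wlss', 'dixkb', 'vaxrg'
Number of parts: 3


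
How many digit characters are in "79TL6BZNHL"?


Input string: '79TL6BZNHL'
Operation: count digit characters (0-9)
Scan: '7'(digit), '9'(digit), 'T', 'L', '6'(digit), 'B', 'Z', 'N', 'H', 'L'
Digits found: 3
Result: 3


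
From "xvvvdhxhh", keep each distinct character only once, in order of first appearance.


Input: 'xvvvdhxhh'
Operation: keep first occurrence of each character
Scan: s[0]='x' new -> keep; s[1]='v' new -> keep; s[2]='v' seen -> skip; s[3]='v' seen -> skip; s[4]='d' new -> keep; s[5]='h' new -> keep; s[6]='x' seen -> skip; s[7]='h' seen -> skip; s[8]='h' seen -> skip
Result: xvdh


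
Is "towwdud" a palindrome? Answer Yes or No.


Input string: 'towwdud'
Reversed: 'dudwwot'
Compare pairs: s[0]='t' vs s[6]='d' (mismatch), s[1]='o' vs s[5]='u' (mismatch), s[2]='w' vs s[4]='d' (mismatch)
Palindrome: No


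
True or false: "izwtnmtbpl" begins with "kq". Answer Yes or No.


Input string: 'izwtnmtbpl'
Prefix to check: 'kq'
First 2 characters of input: 'iz'
Match: False
Result: No


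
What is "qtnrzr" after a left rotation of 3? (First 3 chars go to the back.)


Input: 'qtnrzr', shift = 3
Operation: split at index 3 and swap parts
Front part s[0:3] = 'qtn'
Back part s[3:] = 'rzr'
Rotated = back + front = 'rzr' + 'qtn'
Result: rzrqtn


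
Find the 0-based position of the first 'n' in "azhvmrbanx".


Input string: 'azhvmrbanx'
Target: 'n'
Scanning left to right: s[0]='a', s[1]='z', s[2]='h', s[3]='v', s[4]='m', s[5]='r', s[6]='b', s[7]='a', s[8]='n'
First match at index: 8


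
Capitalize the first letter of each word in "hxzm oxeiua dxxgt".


Input string: 'hxzm oxeiua dxxgt'
Operation: capitalize first letter of each word
Word transformations: 'hxzm'->'Hxzm', 'oxeiua'->'Oxeiua', 'dxxgt'->'Dxxgt'
Result: Hxzm Oxeiua Dxxgt


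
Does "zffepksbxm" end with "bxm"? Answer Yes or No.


Input string: 'zffepksbxm'
Suffix to check: 'bxm'
Last 3 characters of input: 'bxm'
Match: True
Result: Yes


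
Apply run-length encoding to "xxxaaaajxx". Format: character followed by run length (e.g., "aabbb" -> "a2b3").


Input: 'xxxaaaajxx'
Operation: identify consecutive runs
Runs: 'xxx' -> x3, 'aaaa' -> a4, 'j' -> j1, 'xx' -> x2
Encoded: x3a4j1x2


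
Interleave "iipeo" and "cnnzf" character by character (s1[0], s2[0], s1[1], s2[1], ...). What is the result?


String 1: 'iipeo'
String 2: 'cnnzf'
Operation: alternate characters
Pairs: 'i'+'c', 'i'+'n', 'p'+'n', 'e'+'z', 'o'+'f'
Result: icinpnezof


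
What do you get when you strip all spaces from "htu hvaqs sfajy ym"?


Input string: 'htu hvaqs sfajy ym'
Operation: remove all spaces
Words: 'htu', 'hvaqs', 'sfajy', 'ym'
Join without spaces: htuhvaqssfajyym


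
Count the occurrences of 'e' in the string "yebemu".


Input string: 'yebemu'
Target character: 'e'
Scan each position: s[1]='e', s[3]='e'
Matches found at indices: 1, 3
Total: 2


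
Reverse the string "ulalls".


Input string: 'ulalls'
Operation: reverse character order
Original order: 'u' -> 'l' -> 'a' -> 'l' -> 'l' -> 's'
Reversed order: 's' -> 'l' -> 'l' -> 'a' -> 'l' -> 'u'
Result: sllalu


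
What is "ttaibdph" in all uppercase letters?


Input string: 'ttaibdph'
Operation: convert each letter to uppercase
Mapping: 't'->'T', 't'->'T', 'a'->'A', 'i'->'I', 'b'->'B', 'd'->'D', 'p'->'P', 'h'->'H'
Result: TTAIBDPH


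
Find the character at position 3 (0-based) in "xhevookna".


Input string: 'xhevookna'
Operation: get character at index 3
Index mapping: s[0]='x', s[1]='h', s[2]='e', s[3]='v'
Result: 'v'


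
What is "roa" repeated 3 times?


Input string: 'roa'
Operation: repeat 3 times
Concatenation: 'roa' + 'roa' + 'roa'
Result: roaroaroa


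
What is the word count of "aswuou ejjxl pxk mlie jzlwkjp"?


Input string: 'aswuou ejjxl pxk mlie jzlwkjp'
Operation: split by spaces
Words found: 'aswuou', 'ejjxl', 'pxk', 'mlie', 'jzlwkjp'
Word count: 5


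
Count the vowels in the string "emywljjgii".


Input string: 'emywljjgii'
Operation: count vowels (a, e, i, o, u)
Scan: s[0]='e' (vowel), s[1]='m', s[2]='y', s[3]='w', s[4]='l', s[5]='j', s[6]='j', s[7]='g', s[8]='i' (vowel), s[9]='i' (vowel)
Vowels found: 3
Result: 3


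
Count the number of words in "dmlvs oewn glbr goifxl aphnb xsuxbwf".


Input string: 'dmlvs oewn glbr goifxl aphnb xsuxbwf'
Operation: split by spaces
Words found: 'dmlvs', 'oewn', 'glbr', 'goifxl', 'aphnb', 'xsuxbwf'
Word count: 6


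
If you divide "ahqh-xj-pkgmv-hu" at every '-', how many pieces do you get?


Input string: 'ahqh-xj-pkgmv-hu'
Delimiter: '-'
Split result: 'ahqh', 'xj', 'pkgmv', 'hu'
Number of parts: 4


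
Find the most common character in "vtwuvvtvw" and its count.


Input: 'vtwuvvtvw'
Operation: tally each character
Counts: 't':2, 'u':1, 'v':4, 'w':2
Maximum: 'v' appears 4 times


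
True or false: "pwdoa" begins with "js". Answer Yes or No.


Input string: 'pwdoa'
Prefix to check: 'js'
First 2 characters of input: 'pw'
Match: False
Result: No


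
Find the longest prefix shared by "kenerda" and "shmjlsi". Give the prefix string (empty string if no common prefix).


String 1: 'kenerda'
String 2: 'shmjlsi'
Compare position by position:
pos 0: 'k' vs 's' differ -> stop
Longest common prefix: "" (length 0)


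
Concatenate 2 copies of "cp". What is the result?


Input string: 'cp'
Operation: repeat 2 times
Concatenation: 'cp' + 'cp'
Result: cpcp


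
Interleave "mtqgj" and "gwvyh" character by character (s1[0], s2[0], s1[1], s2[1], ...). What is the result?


String 1: 'mtqgj'
String 2: 'gwvyh'
Operation: alternate characters
Pairs: 'm'+'g', 't'+'w', 'q'+'v', 'g'+'y', 'j'+'h'
Result: mgtwqvgyjh


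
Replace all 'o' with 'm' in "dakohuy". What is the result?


Input string: 'dakohuy'
Operation: replace 'o' with 'm'
Positions of 'o': 3
After replacement: dakmhuy


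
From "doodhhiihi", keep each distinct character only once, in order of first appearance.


Input: 'doodhhiihi'
Operation: keep first occurrence of each character
Scan: s[0]='d' new -> keep; s[1]='o' new -> keep; s[2]='o' seen -> skip; s[3]='d' seen -> skip; s[4]='h' new -> keep; s[5]='h' seen -> skip; s[6]='i' new -> keep; s[7]='i' seen -> skip; s[8]='h' seen -> skip; s[9]='i' seen -> skip
Result: dohi


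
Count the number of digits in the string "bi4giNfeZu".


Input string: 'bi4giNfeZu'
Operation: count digit characters (0-9)
Scan: 'b', 'i', '4'(digit), 'g', 'i', 'N', 'f', 'e', 'Z', 'u'
Digits found: 1
Result: 1


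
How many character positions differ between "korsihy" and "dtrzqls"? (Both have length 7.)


String 1: 'korsihy'
String 2: 'dtrzqls'
Compare each position: pos 0: 'k'!='d', pos 1: 'o'!='t', pos 2: 'r'=='r', pos 3: 's'!='z', pos 4: 'i'!='q', pos 5: 'h'!='l', pos 6: 'y'!='s'
Differing positions: 6
Hamming distance: 6


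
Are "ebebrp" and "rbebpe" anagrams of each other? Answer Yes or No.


String 1: 'ebebrp' -> sorted: 'bbeepr'
String 2: 'rbebpe' -> sorted: 'bbeepr'
Compare sorted forms: 'bbeepr' == 'bbeepr'
Anagram: Yes


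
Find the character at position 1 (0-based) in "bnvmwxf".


Input string: 'bnvmwxf'
Operation: get character at index 1
Index mapping: s[0]='b', s[1]='n'
Result: 'n'


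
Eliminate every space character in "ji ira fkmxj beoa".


Input string: 'ji ira fkmxj beoa'
Operation: remove all spaces
Words: 'ji', 'ira', 'fkmxj', 'beoa'
Join without spaces: jiirafkmxjbeoa


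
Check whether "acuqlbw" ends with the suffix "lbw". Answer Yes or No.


Input string: 'acuqlbw'
Suffix to check: 'lbw'
Last 3 characters of input: 'lbw'
Match: True
Result: Yes


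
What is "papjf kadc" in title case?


Input string: 'papjf kadc'
Operation: capitalize first letter of each word
Word transformations: 'papjf'->'Papjf', 'kadc'->'Kadc'
Result: Papjf Kadc


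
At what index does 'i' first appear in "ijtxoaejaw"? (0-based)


Input string: 'ijtxoaejaw'
Target: 'i'
Scanning left to right: s[0]='i'
First match at index: 0


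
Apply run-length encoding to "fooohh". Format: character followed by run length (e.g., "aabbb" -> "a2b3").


Input: 'fooohh'
Operation: identify consecutive runs
Runs: 'f' -> f1, 'ooo' -> o3, 'hh' -> h2
Encoded: f1o3h2


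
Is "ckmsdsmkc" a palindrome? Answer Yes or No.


Input string: 'ckmsdsmkc'
Reversed: 'ckmsdsmkc'
Compare pairs: s[0]='c' vs s[8]='c' (match), s[1]='k' vs s[7]='k' (match), s[2]='m' vs s[6]='m' (match), s[3]='s' vs s[5]='s' (match)
Palindrome: Yes


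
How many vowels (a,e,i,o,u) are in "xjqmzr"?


Input string: 'xjqmzr'
Operation: count vowels (a, e, i, o, u)
Scan: s[0]='x', s[1]='j', s[2]='q', s[3]='m', s[4]='z', s[5]='r'
Vowels found: 0
Result: 0


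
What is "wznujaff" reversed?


Input string: 'wznujaff'
Operation: reverse character order
Original order: 'w' -> 'z' -> 'n' -> 'u' -> 'j' -> 'a' -> 'f' -> 'f'
Reversed order: 'f' -> 'f' -> 'a' -> 'j' -> 'u' -> 'n' -> 'z' -> 'w'
Result: ffajunzw


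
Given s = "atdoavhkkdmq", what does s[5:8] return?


Input string: 'atdoavhkkdmq'
Operation: slice [5:8]
Extract characters: s[5]='v', s[6]='h', s[7]='k'
Result: vhk


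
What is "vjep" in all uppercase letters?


Input string: 'vjep'
Operation: convert each letter to uppercase
Mapping: 'v'->'V', 'j'->'J', 'e'->'E', 'p'->'P'
Result: VJEP


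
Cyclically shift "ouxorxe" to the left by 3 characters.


Input: 'ouxorxe', shift = 3
Operation: split at index 3 and swap parts
Front part s[0:3] = 'oux'
Back part s[3:] = 'orxe'
Rotated = back + front = 'orxe' + 'oux'
Result: orxeoux


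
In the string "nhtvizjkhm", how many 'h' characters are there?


Input string: 'nhtvizjkhm'
Target character: 'h'
Scan each position: s[1]='h', s[8]='h'
Matches found at indices: 1, 8
Total: 2


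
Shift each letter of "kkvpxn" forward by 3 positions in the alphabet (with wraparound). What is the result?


Input: 'kkvpxn', shift = 3
Operation: for each letter, (position + 3) mod 26
Mapping: 'k'(10+3=13)->'n', 'k'(10+3=13)->'n', 'v'(21+3=24)->'y', 'p'(15+3=18)->'s', 'x'(23+3=26, 26 mod 26=0)->'a', 'n'(13+3=16)->'q'
Result: nnysaq


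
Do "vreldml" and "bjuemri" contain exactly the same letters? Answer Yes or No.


String 1: 'vreldml' -> sorted: 'dellmrv'
String 2: 'bjuemri' -> sorted: 'beijmru'
Compare sorted forms: 'dellmrv' != 'beijmru'
Anagram: No


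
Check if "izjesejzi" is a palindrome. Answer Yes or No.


Input string: 'izjesejzi'
Reversed: 'izjesejzi'
Compare pairs: s[0]='i' vs s[8]='i' (match), s[1]='z' vs s[7]='z' (match), s[2]='j' vs s[6]='j' (match), s[3]='e' vs s[5]='e' (match)
Palindrome: Yes


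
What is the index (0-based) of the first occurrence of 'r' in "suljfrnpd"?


Input string: 'suljfrnpd'
Target: 'r'
Scanning left to right: s[0]='s', s[1]='u', s[2]='l', s[3]='j', s[4]='f', s[5]='r'
First match at index: 5


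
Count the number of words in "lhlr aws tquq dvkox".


Input string: 'lhlr aws tquq dvkox'
Operation: split by spaces
Words found: 'lhlr', 'aws', 'tquq', 'dvkox'
Word count: 4


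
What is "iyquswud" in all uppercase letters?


Input string: 'iyquswud'
Operation: convert each letter to uppercase
Mapping: 'i'->'I', 'y'->'Y', 'q'->'Q', 'u'->'U', 's'->'S', 'w'->'W', 'u'->'U', 'd'->'D'
Result: IYQUSWUD


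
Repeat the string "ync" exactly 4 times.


Input string: 'ync'
Operation: repeat 4 times
Concatenation: 'ync' + 'ync' + 'ync' + 'ync'
Result: yncyncyncync


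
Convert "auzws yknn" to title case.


Input string: 'auzws yknn'
Operation: capitalize first letter of each word
Word transformations: 'auzws'->'Auzws', 'yknn'->'Yknn'
Result: Auzws Yknn


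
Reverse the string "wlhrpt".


Input string: 'wlhrpt'
Operation: reverse character order
Original order: 'w' -> 'l' -> 'h' -> 'r' -> 'p' -> 't'
Reversed order: 't' -> 'p' -> 'r' -> 'h' -> 'l' -> 'w'
Result: tprhlw


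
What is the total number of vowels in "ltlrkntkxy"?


Input string: 'ltlrkntkxy'
Operation: count vowels (a, e, i, o, u)
Scan: s[0]='l', s[1]='t', s[2]='l', s[3]='r', s[4]='k', s[5]='n', s[6]='t', s[7]='k', s[8]='x', s[9]='y'
Vowels found: 0
Result: 0


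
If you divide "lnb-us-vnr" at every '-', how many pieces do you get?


Input string: 'lnb-us-vnr'
Delimiter: '-'
Split result: 'lnb', 'us', 'vnr'
Number of parts: 3


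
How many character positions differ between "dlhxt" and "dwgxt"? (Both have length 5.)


String 1: 'dlhxt'
String 2: 'dwgxt'
Compare each position: pos 0: 'd'=='d', pos 1: 'l'!='w', pos 2: 'h'!='g', pos 3: 'x'=='x', pos 4: 't'=='t'
Differing positions: 2
Hamming distance: 2


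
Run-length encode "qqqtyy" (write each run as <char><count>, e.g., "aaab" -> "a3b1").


Input: 'qqqtyy'
Operation: identify consecutive runs
Runs: 'qqq' -> q3, 't' -> t1, 'yy' -> y2
Encoded: q3t1y2


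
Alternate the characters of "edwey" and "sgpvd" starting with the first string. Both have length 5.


String 1: 'edwey'
String 2: 'sgpvd'
Operation: alternate characters
Pairs: 'e'+'s', 'd'+'g', 'w'+'p', 'e'+'v', 'y'+'d'
Result: esdgwpevyd


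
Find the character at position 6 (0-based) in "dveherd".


Input string: 'dveherd'
Operation: get character at index 6
Index mapping: s[0]='d', s[1]='v', s[2]='e', s[3]='h', s[4]='e', s[5]='r', s[6]='d'
Result: 'd'


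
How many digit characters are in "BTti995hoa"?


Input string: 'BTti995hoa'
Operation: count digit characters (0-9)
Scan: 'B', 'T', 't', 'i', '9'(digit), '9'(digit), '5'(digit), 'h', 'o', 'a'
Digits found: 3
Result: 3


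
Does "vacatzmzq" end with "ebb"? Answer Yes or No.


Input string: 'vacatzmzq'
Suffix to check: 'ebb'
Last 3 characters of input: 'mzq'
Match: False
Result: No


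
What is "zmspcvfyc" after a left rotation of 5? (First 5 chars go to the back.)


Input: 'zmspcvfyc', shift = 5
Operation: split at index 5 and swap parts
Front part s[0:5] = 'zmspc'
Back part s[5:] = 'vfyc'
Rotated = back + front = 'vfyc' + 'zmspc'
Result: vfyczmspc


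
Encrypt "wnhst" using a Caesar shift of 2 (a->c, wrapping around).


Input: 'wnhst', shift = 2
Operation: for each letter, (position + 2) mod 26
Mapping: 'w'(22+2=24)->'y', 'n'(13+2=15)->'p', 'h'(7+2=9)->'j', 's'(18+2=20)->'u', 't'(19+2=21)->'v'
Result: ypjuv


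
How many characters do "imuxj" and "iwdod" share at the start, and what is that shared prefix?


String 1: 'imuxj'
String 2: 'iwdod'
Compare position by position:
pos 0: 'i' vs 'i' match
pos 1: 'm' vs 'w' differ -> stop
Longest common prefix: "i" (length 1)


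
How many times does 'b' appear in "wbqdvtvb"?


Input string: 'wbqdvtvb'
Target character: 'b'
Scan each position: s[1]='b', s[7]='b'
Matches found at indices: 1, 7
Total: 2
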